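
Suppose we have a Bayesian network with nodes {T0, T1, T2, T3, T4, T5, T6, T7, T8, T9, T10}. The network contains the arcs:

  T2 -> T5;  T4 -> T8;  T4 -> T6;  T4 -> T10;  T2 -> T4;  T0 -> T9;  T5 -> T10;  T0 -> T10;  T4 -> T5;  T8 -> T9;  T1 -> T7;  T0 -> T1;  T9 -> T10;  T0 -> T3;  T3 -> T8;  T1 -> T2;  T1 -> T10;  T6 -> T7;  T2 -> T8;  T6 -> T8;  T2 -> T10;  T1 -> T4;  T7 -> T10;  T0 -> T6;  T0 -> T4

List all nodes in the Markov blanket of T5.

Parents of T5: T2, T4.
T5's children: T10.
Other parents of T5's children:
  T10: T0, T1, T2, T4, T7, T9
Union: {T2, T4} ∪ {T10} ∪ {T0, T1, T2, T4, T7, T9} = {T0, T1, T2, T4, T7, T9, T10}.

{T0, T1, T2, T4, T7, T9, T10}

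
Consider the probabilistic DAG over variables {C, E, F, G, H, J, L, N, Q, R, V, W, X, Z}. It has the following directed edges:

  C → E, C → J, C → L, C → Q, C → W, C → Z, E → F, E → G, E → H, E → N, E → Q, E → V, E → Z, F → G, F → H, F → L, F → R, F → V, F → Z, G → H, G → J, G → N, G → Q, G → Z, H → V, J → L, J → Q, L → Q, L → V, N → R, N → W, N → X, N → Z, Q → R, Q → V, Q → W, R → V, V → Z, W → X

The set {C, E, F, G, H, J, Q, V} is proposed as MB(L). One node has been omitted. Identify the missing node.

Recall MB(v) = parents ∪ children ∪ spouses, where spouses are the other parents of v's children.
Parents of L: C, F, J.
Ch(L) = {Q, V}.
Other parents of L's children:
  Q's other parents are C, E, G, J.
  parents(V) \ {L} = {E, F, H, Q, R}.
MB(L) = {C, E, F, G, H, J, Q, R, V}.
Comparing with the claimed set, R is missing.

R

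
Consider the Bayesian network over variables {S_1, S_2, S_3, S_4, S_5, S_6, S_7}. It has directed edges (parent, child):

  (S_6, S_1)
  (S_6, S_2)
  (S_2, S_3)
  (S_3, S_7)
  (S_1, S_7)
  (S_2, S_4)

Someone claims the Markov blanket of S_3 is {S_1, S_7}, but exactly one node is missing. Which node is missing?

S_2

The Markov blanket of a node is its parents, its children, and the other parents of its children.
Pa(S_3) = {S_2}.
Children of S_3: S_7.
For each child, the remaining parents (spouses of S_3):
  S_7 also has parent S_1.
MB(S_3) = {S_1, S_2, S_7}.
Comparing with the claimed set, S_2 is missing.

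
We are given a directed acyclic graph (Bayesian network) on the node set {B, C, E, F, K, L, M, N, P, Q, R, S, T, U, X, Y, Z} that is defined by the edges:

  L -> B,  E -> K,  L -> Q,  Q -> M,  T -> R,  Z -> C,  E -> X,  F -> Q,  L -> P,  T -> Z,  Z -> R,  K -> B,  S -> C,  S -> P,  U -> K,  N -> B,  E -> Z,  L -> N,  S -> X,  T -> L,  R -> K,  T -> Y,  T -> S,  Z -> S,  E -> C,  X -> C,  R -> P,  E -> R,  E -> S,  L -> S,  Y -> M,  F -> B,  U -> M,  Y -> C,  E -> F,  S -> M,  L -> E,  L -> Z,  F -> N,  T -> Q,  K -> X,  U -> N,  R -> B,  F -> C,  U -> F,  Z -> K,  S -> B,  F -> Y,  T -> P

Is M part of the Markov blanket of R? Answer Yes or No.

Children of R: B, K, P.
R's parents: E, T, Z.
For each child, the remaining parents (spouses of R):
  K's other parents are E, U, Z.
  B's other parents are F, K, L, N, S.
  P also has parents L, S, T.
MB(R) = {B, E, F, K, L, N, P, S, T, U, Z}; M is not in this set.

No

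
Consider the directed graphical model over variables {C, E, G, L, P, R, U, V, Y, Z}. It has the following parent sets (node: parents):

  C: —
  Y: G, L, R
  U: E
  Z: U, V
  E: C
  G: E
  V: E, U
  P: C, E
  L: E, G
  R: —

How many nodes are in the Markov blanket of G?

A node's Markov blanket = Pa ∪ Ch ∪ (parents of Ch other than the node itself).
Ch(G) = {L, Y}.
G's parents: E.
Co-parents of G (other parents of its children):
  L: E
  Y: L, R
MB(G) = {E, L, R, Y}, which has 4 nodes.

4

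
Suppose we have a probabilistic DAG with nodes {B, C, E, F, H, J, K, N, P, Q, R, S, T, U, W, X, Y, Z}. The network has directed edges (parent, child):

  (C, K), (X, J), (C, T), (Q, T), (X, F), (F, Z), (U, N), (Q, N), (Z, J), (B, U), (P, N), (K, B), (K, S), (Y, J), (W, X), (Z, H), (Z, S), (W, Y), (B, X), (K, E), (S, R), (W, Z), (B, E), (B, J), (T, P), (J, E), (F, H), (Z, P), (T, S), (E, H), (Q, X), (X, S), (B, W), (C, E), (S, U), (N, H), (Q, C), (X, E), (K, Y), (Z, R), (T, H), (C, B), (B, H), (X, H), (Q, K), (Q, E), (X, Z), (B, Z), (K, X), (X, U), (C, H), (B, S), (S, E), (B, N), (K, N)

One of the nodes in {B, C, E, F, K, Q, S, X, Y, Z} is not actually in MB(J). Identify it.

F

A node's Markov blanket = Pa ∪ Ch ∪ (parents of Ch other than the node itself).
Parents of J: B, X, Y, Z.
J's children: E.
Co-parents of J (other parents of its children):
  E: B, C, K, Q, S, X
MB(J) = {B, C, E, K, Q, S, X, Y, Z}.
F is neither a parent, child, nor co-parent of J, so it does not belong.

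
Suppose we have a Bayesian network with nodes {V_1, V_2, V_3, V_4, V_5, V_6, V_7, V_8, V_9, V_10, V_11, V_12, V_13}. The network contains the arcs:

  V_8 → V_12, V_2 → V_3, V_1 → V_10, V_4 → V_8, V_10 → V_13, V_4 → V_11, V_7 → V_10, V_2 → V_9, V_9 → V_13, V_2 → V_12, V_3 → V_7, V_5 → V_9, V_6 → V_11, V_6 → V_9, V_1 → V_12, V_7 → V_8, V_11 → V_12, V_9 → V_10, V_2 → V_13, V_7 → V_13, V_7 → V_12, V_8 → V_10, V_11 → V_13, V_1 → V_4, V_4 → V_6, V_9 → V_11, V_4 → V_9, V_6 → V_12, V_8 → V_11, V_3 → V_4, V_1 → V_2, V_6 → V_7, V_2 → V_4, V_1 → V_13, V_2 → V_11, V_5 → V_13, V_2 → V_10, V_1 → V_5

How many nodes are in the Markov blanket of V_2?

The Markov blanket of a node is its parents, its children, and the other parents of its children.
V_2 has parent V_1.
Children of V_2: V_3, V_4, V_9, V_10, V_11, V_12, V_13.
Parents of each child, excluding V_2:
  V_3: no additional parents.
  parents(V_4) \ {V_2} = {V_1, V_3}.
  V_9's other parents are V_4, V_5, V_6.
  V_10's other parents are V_1, V_7, V_8, V_9.
  V_11's other parents are V_4, V_6, V_8, V_9.
  V_12's other parents are V_1, V_6, V_7, V_8, V_11.
  V_13's other parents are V_1, V_5, V_7, V_9, V_10, V_11.
MB(V_2) = {V_1, V_3, V_4, V_5, V_6, V_7, V_8, V_9, V_10, V_11, V_12, V_13}, which has 12 nodes.

12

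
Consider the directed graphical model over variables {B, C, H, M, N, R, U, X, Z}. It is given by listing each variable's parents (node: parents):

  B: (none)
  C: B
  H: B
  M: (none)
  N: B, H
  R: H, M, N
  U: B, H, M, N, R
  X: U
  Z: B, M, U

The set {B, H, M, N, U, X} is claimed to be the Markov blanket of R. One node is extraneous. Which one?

X

Parents of R: H, M, N.
R has child U.
For each child, the remaining parents (spouses of R):
  U's other parents are B, H, M, N.
MB(R) = {B, H, M, N, U}.
X is neither a parent, child, nor co-parent of R, so it does not belong.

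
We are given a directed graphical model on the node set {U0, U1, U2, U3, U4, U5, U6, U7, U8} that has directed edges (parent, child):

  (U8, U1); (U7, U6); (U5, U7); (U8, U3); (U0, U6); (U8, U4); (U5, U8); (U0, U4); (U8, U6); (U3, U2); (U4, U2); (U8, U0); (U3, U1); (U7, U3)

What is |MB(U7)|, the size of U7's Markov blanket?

5

Pa(U7) = {U5}.
U7's children: U3, U6.
Co-parents of U7 (other parents of its children):
  parents(U3) \ {U7} = {U8}.
  parents(U6) \ {U7} = {U0, U8}.
MB(U7) = {U0, U3, U5, U6, U8}, which has 5 nodes.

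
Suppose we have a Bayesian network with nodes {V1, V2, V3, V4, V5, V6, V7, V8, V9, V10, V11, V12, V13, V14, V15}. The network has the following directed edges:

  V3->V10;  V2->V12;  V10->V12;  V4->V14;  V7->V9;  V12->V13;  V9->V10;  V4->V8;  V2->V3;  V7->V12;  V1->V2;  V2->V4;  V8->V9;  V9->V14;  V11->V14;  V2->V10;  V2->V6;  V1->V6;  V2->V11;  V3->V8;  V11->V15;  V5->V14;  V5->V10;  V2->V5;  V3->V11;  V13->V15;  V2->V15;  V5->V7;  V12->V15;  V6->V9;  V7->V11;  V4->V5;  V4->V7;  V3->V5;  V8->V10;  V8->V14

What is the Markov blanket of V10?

{V2, V3, V5, V7, V8, V9, V12}

A node's Markov blanket = Pa ∪ Ch ∪ (parents of Ch other than the node itself).
Parents of V10: V2, V3, V5, V8, V9.
V10 has child V12.
For each child, the remaining parents (spouses of V10):
  V12 also has parents V2, V7.
Taking the union gives {V2, V3, V5, V7, V8, V9, V12}.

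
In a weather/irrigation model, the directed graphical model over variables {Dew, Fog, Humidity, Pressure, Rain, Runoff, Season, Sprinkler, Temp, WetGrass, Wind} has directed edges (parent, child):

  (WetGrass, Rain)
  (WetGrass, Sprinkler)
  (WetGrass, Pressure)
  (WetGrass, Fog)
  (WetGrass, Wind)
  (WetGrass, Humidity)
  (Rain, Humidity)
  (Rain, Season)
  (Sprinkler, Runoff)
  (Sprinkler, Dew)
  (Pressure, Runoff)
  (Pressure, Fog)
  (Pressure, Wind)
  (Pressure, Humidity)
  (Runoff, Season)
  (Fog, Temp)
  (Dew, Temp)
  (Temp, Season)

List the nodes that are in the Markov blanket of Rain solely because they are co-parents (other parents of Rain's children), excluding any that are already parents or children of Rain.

{Pressure, Runoff, Temp}

Children of Rain: Humidity, Season.
  Humidity: Pressure, WetGrass
  Season: Runoff, Temp
Excluding nodes already adjacent to Rain (Humidity, Season, WetGrass), the co-parent-only contribution is {Pressure, Runoff, Temp}.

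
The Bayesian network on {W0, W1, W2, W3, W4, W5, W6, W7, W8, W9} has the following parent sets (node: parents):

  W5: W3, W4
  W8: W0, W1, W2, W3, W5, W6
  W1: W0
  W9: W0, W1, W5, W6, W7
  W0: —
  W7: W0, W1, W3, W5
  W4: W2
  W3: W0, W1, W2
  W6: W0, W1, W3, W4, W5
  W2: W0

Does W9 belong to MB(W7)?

Yes

W9 is a child of W7.
So W9 ∈ MB(W7).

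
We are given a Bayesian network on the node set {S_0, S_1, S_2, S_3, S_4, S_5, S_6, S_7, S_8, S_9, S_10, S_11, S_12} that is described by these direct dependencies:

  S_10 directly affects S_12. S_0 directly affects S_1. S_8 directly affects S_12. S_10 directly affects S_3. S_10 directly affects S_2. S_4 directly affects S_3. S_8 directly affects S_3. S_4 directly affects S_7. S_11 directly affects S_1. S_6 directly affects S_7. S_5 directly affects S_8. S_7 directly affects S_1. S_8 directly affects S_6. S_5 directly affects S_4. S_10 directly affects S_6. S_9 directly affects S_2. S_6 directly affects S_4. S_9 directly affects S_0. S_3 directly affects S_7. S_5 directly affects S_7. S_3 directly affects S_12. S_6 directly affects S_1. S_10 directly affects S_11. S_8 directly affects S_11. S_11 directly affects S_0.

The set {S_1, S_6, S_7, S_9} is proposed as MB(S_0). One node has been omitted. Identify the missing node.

A node's Markov blanket = Pa ∪ Ch ∪ (parents of Ch other than the node itself).
S_0's children: S_1.
Parents of S_0: S_9, S_11.
Other parents of S_0's children:
  S_1: S_6, S_7, S_11
MB(S_0) = {S_1, S_6, S_7, S_9, S_11}.
Comparing with the claimed set, S_11 is missing.

S_11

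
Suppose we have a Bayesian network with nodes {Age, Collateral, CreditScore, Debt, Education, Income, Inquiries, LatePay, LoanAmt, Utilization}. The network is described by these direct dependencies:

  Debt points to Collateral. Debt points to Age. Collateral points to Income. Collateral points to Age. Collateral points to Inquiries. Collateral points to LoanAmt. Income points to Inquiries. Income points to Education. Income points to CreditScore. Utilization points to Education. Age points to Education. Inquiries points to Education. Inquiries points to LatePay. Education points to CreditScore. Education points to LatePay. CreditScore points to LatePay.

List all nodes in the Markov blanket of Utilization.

Pa(Utilization) = {}.
Utilization has child Education.
For each child, the remaining parents (spouses of Utilization):
  Education: Age, Income, Inquiries
So the Markov blanket of Utilization is {Age, Education, Income, Inquiries}.

{Age, Education, Income, Inquiries}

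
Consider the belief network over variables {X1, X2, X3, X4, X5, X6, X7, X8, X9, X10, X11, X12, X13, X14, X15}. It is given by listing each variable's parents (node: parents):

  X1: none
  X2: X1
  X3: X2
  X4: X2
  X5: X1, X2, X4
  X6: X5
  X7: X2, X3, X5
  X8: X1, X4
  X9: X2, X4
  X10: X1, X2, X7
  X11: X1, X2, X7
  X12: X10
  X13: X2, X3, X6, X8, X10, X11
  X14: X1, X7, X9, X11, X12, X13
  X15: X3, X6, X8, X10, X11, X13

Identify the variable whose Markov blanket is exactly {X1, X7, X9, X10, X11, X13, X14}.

X12

The target node must have every member of {X1, X7, X9, X10, X11, X13, X14} as a parent, child, or co-parent, and no others.
Parents of X12: X10; children: X14; co-parents: X1, X7, X9, X11, X13.
These exactly cover the given set, so the node is X12.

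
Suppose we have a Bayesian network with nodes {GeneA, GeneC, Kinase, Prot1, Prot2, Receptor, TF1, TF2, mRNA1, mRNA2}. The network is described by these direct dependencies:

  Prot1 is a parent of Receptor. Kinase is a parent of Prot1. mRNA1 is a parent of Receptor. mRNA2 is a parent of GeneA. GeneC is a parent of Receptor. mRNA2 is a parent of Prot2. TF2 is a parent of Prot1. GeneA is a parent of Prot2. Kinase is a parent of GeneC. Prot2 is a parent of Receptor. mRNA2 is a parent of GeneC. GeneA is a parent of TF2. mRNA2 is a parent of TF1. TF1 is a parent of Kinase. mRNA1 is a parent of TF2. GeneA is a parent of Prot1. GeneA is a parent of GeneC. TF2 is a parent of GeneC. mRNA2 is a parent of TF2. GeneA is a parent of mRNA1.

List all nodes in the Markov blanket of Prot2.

Prot2 has child Receptor.
Prot2's parents: GeneA, mRNA2.
For each child, the remaining parents (spouses of Prot2):
  Receptor: GeneC, Prot1, mRNA1
MB(Prot2) = {GeneA, GeneC, Prot1, Receptor, mRNA1, mRNA2}.

{GeneA, GeneC, Prot1, Receptor, mRNA1, mRNA2}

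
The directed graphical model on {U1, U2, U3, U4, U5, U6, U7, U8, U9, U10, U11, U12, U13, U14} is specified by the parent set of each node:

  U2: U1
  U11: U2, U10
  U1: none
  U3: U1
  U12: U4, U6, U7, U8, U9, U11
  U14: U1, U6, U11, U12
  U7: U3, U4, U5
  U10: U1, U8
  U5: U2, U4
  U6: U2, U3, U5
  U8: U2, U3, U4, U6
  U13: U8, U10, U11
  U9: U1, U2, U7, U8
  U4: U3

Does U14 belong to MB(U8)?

U8 has parents U2, U3, U4, U6.
U8 has children U9, U10, U12, U13.
For each child, the remaining parents (spouses of U8):
  U9's other parents are U1, U2, U7.
  parents(U10) \ {U8} = {U1}.
  U12 also has parents U4, U6, U7, U9, U11.
  U13 also has parents U10, U11.
MB(U8) = {U1, U2, U3, U4, U6, U7, U9, U10, U11, U12, U13}; U14 is not in this set.

No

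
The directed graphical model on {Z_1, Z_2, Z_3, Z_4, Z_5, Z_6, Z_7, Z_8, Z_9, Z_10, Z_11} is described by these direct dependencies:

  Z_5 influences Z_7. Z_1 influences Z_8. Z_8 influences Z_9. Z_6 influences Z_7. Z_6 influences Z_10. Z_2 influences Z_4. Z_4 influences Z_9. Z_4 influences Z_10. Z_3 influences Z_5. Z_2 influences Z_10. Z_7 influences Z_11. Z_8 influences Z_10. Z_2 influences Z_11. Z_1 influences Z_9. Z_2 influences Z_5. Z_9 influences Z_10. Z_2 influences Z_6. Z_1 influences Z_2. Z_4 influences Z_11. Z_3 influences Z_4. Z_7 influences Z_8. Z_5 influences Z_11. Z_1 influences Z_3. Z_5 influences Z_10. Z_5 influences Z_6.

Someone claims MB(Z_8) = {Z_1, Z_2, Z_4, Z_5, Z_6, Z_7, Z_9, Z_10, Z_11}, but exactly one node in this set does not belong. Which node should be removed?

Children of Z_8: Z_9, Z_10.
Pa(Z_8) = {Z_1, Z_7}.
Parents of each child, excluding Z_8:
  parents(Z_9) \ {Z_8} = {Z_1, Z_4}.
  parents(Z_10) \ {Z_8} = {Z_2, Z_4, Z_5, Z_6, Z_9}.
MB(Z_8) = {Z_1, Z_2, Z_4, Z_5, Z_6, Z_7, Z_9, Z_10}.
Z_11 is neither a parent, child, nor co-parent of Z_8, so it does not belong.

Z_11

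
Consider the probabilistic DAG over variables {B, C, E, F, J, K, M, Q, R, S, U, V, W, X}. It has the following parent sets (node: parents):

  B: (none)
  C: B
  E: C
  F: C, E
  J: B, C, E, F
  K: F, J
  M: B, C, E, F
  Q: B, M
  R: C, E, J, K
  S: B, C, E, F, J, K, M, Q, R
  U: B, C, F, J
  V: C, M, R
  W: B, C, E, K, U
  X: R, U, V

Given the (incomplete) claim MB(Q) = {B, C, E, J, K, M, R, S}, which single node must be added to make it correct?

By definition, MB(Q) is built from Q's parents, Q's children, and the co-parents of Q.
Q's parents: B, M.
Ch(Q) = {S}.
For each child, the remaining parents (spouses of Q):
  S: B, C, E, F, J, K, M, R
MB(Q) = {B, C, E, F, J, K, M, R, S}.
Comparing with the claimed set, F is missing.

F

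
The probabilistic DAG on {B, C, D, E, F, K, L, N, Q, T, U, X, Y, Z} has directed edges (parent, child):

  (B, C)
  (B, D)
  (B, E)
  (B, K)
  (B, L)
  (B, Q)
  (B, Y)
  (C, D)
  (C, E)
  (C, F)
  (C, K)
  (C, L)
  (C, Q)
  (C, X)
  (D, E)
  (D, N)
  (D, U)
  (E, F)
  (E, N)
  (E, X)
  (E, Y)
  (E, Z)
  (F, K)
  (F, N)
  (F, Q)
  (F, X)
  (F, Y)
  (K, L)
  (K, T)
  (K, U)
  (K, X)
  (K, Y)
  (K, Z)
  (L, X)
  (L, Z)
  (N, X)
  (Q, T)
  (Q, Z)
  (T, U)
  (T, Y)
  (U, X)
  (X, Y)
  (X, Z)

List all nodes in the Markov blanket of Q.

The Markov blanket of a node is its parents, its children, and the other parents of its children.
Q's parents: B, C, F.
Children of Q: T, Z.
For each child, the remaining parents (spouses of Q):
  T: K
  Z: E, K, L, X
So the Markov blanket of Q is {B, C, E, F, K, L, T, X, Z}.

{B, C, E, F, K, L, T, X, Z}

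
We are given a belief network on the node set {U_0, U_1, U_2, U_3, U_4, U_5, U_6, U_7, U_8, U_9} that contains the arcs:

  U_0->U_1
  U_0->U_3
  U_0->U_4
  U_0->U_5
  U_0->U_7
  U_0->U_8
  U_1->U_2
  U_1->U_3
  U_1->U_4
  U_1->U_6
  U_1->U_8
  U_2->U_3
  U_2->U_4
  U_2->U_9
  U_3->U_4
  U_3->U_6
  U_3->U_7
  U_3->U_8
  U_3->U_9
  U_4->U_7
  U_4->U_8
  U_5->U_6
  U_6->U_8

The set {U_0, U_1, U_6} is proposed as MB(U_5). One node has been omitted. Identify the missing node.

U_3

Recall MB(v) = parents ∪ children ∪ spouses, where spouses are the other parents of v's children.
Children of U_5: U_6.
U_5's parents: U_0.
Co-parents of U_5 (other parents of its children):
  U_6 also has parents U_1, U_3.
MB(U_5) = {U_0, U_1, U_3, U_6}.
Comparing with the claimed set, U_3 is missing.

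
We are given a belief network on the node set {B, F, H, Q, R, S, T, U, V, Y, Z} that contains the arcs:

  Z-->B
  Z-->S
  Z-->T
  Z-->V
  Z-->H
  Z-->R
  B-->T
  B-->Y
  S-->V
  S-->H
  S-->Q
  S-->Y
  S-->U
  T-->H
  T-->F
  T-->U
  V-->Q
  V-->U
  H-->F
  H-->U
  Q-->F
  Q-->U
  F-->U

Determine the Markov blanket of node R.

By definition, MB(R) is built from R's parents, R's children, and the co-parents of R.
R has no children.
Parents of R: Z.
With no children, R has no spouses; the co-parent set is empty.
Union: {Z} ∪ {} ∪ {} = {Z}.

{Z}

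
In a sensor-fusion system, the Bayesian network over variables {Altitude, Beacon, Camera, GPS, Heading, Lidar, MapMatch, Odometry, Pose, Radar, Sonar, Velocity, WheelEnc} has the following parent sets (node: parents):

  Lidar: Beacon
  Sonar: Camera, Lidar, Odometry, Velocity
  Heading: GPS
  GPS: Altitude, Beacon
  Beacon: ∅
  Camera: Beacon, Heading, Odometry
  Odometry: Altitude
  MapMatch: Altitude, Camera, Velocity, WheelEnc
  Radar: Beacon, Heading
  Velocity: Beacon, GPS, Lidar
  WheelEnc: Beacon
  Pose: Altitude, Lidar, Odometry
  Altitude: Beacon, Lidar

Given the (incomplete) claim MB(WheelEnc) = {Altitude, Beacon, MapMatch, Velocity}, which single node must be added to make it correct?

Camera

A node's Markov blanket = Pa ∪ Ch ∪ (parents of Ch other than the node itself).
WheelEnc's parents: Beacon.
Ch(WheelEnc) = {MapMatch}.
Co-parents of WheelEnc (other parents of its children):
  MapMatch's other parents are Altitude, Camera, Velocity.
MB(WheelEnc) = {Altitude, Beacon, Camera, MapMatch, Velocity}.
Comparing with the claimed set, Camera is missing.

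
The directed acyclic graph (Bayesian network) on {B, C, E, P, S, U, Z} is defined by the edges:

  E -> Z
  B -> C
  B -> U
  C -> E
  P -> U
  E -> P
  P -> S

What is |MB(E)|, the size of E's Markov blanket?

3

Recall MB(v) = parents ∪ children ∪ spouses, where spouses are the other parents of v's children.
E's children: P, Z.
Parents of E: C.
Co-parents of E (other parents of its children):
  P: —
  Z: —
MB(E) = {C, P, Z}, which has 3 nodes.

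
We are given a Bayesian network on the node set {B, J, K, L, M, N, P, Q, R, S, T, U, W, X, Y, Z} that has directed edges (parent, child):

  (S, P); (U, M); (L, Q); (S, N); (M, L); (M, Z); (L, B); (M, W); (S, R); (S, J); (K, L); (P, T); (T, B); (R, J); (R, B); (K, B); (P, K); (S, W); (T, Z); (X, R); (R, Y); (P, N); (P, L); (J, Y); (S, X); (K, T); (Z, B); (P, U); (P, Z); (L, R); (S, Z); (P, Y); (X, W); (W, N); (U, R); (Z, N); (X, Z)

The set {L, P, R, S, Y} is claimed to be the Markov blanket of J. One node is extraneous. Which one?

The Markov blanket of a node is its parents, its children, and the other parents of its children.
J has parents R, S.
Children of J: Y.
Parents of each child, excluding J:
  Y: P, R
MB(J) = {P, R, S, Y}.
L is neither a parent, child, nor co-parent of J, so it does not belong.

L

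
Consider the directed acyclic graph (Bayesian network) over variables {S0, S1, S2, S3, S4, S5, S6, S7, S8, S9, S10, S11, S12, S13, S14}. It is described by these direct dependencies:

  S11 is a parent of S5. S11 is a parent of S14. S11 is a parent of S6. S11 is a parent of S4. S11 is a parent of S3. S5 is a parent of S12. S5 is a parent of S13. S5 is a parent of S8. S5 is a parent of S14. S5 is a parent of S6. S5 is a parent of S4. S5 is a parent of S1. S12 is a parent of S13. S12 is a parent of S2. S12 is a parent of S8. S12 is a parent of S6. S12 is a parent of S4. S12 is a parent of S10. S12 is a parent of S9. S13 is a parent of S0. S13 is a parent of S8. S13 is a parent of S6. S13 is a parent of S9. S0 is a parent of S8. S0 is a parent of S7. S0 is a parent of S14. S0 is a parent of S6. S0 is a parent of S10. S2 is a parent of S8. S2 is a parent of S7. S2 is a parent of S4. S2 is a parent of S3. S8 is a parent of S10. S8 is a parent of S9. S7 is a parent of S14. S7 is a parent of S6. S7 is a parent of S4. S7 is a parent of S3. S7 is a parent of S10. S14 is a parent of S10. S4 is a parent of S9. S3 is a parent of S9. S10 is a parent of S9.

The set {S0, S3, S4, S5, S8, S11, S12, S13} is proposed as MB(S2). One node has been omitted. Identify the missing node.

S7

A node's Markov blanket = Pa ∪ Ch ∪ (parents of Ch other than the node itself).
S2 has parent S12.
Ch(S2) = {S3, S4, S7, S8}.
Parents of each child, excluding S2:
  S8's other parents are S0, S5, S12, S13.
  parents(S7) \ {S2} = {S0}.
  S4 also has parents S5, S7, S11, S12.
  S3 also has parents S7, S11.
MB(S2) = {S0, S3, S4, S5, S7, S8, S11, S12, S13}.
Comparing with the claimed set, S7 is missing.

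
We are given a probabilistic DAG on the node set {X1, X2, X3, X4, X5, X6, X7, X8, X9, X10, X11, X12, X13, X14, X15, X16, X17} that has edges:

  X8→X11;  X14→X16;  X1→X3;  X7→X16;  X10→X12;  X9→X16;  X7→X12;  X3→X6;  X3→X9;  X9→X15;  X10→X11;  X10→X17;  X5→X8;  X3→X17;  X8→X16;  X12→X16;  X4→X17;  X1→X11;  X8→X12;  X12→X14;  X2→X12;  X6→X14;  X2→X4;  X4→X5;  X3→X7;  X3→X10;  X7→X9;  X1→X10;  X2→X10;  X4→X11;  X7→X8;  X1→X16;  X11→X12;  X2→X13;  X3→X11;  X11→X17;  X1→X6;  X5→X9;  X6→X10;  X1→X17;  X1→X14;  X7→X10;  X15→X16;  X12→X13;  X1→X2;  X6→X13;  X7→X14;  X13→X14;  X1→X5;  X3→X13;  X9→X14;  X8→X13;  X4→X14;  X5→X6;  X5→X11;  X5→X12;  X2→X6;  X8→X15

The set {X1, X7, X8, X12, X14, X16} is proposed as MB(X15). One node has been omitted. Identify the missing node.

A node's Markov blanket = Pa ∪ Ch ∪ (parents of Ch other than the node itself).
Children of X15: X16.
X15 has parents X8, X9.
Co-parents of X15 (other parents of its children):
  X16: X1, X7, X8, X9, X12, X14
MB(X15) = {X1, X7, X8, X9, X12, X14, X16}.
Comparing with the claimed set, X9 is missing.

X9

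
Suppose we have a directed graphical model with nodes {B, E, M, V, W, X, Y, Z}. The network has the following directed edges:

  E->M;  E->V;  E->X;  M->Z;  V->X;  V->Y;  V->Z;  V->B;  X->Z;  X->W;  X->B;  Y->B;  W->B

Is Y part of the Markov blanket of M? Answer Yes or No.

The Markov blanket of a node is its parents, its children, and the other parents of its children.
M's parents: E.
M has child Z.
Other parents of M's children:
  Z: V, X
MB(M) = {E, V, X, Z}; Y is not in this set.

No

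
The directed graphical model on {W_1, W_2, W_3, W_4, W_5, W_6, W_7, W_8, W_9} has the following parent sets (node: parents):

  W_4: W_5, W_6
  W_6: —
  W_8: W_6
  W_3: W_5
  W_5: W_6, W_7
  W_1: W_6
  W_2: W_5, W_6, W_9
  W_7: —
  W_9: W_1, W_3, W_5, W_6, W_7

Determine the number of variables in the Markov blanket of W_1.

The Markov blanket of a node is its parents, its children, and the other parents of its children.
Parents of W_1: W_6.
Ch(W_1) = {W_9}.
Co-parents of W_1 (other parents of its children):
  parents(W_9) \ {W_1} = {W_3, W_5, W_6, W_7}.
MB(W_1) = {W_3, W_5, W_6, W_7, W_9}, which has 5 nodes.

5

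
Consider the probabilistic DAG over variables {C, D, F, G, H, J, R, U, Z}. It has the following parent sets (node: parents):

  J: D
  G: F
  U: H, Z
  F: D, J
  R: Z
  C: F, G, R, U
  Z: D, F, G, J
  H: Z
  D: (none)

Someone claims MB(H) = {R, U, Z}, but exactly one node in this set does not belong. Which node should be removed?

R

By definition, MB(H) is built from H's parents, H's children, and the co-parents of H.
Pa(H) = {Z}.
H's children: U.
Parents of each child, excluding H:
  U also has parent Z.
MB(H) = {U, Z}.
R is neither a parent, child, nor co-parent of H, so it does not belong.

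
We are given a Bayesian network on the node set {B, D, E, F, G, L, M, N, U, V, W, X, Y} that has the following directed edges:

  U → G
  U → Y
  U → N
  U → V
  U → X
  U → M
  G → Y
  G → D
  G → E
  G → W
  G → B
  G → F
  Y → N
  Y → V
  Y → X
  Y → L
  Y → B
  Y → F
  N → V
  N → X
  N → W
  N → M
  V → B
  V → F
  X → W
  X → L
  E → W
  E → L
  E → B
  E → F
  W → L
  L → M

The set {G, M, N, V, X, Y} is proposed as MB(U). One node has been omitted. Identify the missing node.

By definition, MB(U) is built from U's parents, U's children, and the co-parents of U.
Pa(U) = {}.
U has children G, M, N, V, X, Y.
Other parents of U's children:
  G has no other parent.
  Y also has parent G.
  parents(N) \ {U} = {Y}.
  parents(V) \ {U} = {N, Y}.
  parents(X) \ {U} = {N, Y}.
  M also has parents L, N.
MB(U) = {G, L, M, N, V, X, Y}.
Comparing with the claimed set, L is missing.

L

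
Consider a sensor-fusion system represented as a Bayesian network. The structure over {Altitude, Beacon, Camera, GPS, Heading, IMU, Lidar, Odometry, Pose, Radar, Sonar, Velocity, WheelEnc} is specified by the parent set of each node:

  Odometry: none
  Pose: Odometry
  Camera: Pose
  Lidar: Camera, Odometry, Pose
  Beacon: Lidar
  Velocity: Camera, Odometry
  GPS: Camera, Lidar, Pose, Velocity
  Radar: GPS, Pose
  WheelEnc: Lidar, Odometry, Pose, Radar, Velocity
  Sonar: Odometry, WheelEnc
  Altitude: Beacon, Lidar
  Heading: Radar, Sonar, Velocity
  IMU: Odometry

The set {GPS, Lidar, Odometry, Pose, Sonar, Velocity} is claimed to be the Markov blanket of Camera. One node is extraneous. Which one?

Recall MB(v) = parents ∪ children ∪ spouses, where spouses are the other parents of v's children.
Camera's parents: Pose.
Camera has children GPS, Lidar, Velocity.
Other parents of Camera's children:
  Lidar: Odometry, Pose
  Velocity: Odometry
  GPS: Lidar, Pose, Velocity
MB(Camera) = {GPS, Lidar, Odometry, Pose, Velocity}.
Sonar is neither a parent, child, nor co-parent of Camera, so it does not belong.

Sonar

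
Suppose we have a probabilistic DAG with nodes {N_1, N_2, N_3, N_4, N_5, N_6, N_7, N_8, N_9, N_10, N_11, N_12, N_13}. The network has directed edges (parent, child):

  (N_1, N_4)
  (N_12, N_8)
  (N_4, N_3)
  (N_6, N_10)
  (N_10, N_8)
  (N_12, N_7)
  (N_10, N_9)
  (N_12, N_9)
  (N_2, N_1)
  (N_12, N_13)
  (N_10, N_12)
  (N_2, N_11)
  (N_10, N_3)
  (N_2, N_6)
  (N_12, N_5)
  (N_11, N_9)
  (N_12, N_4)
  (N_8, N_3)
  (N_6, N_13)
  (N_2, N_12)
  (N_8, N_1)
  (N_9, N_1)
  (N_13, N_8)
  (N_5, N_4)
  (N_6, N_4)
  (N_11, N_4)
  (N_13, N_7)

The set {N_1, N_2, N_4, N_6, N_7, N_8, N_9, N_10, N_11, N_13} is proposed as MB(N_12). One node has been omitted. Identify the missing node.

The Markov blanket of a node is its parents, its children, and the other parents of its children.
Parents of N_12: N_2, N_10.
N_12 has children N_4, N_5, N_7, N_8, N_9, N_13.
Parents of each child, excluding N_12:
  N_5: —
  N_13: N_6
  N_8: N_10, N_13
  N_9: N_10, N_11
  N_4: N_1, N_5, N_6, N_11
  N_7: N_13
MB(N_12) = {N_1, N_2, N_4, N_5, N_6, N_7, N_8, N_9, N_10, N_11, N_13}.
Comparing with the claimed set, N_5 is missing.

N_5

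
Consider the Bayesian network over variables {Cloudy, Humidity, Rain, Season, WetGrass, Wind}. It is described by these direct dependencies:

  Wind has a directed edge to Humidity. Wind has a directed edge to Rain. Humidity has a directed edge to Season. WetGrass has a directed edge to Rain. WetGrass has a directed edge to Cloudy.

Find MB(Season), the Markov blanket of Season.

A node's Markov blanket = Pa ∪ Ch ∪ (parents of Ch other than the node itself).
Pa(Season) = {Humidity}.
Season's children: none.
Season has no children, so there are no co-parents.
So the Markov blanket of Season is {Humidity}.

{Humidity}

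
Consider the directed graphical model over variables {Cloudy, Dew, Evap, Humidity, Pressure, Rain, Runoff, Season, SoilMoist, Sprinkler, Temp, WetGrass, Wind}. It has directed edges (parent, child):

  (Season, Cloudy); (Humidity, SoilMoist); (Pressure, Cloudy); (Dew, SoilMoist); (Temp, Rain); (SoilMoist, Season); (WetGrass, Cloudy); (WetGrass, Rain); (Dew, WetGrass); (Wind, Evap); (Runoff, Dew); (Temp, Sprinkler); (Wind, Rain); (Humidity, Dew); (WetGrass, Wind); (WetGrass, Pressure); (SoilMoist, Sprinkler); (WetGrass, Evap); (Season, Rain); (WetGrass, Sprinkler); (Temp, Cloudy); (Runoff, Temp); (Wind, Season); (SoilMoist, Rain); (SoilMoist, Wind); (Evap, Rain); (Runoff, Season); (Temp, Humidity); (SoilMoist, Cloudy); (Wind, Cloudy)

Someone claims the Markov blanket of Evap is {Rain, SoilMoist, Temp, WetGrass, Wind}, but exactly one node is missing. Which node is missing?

Season

By definition, MB(Evap) is built from Evap's parents, Evap's children, and the co-parents of Evap.
Pa(Evap) = {WetGrass, Wind}.
Evap's children: Rain.
Parents of each child, excluding Evap:
  Rain: Season, SoilMoist, Temp, WetGrass, Wind
MB(Evap) = {Rain, Season, SoilMoist, Temp, WetGrass, Wind}.
Comparing with the claimed set, Season is missing.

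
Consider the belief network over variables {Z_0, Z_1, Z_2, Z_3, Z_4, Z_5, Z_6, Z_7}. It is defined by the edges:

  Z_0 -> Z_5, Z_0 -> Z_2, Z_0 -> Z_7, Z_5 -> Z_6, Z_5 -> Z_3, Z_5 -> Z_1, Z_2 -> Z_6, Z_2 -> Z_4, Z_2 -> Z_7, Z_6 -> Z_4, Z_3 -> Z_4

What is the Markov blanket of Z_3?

A node's Markov blanket = Pa ∪ Ch ∪ (parents of Ch other than the node itself).
Children of Z_3: Z_4.
Parents of Z_3: Z_5.
For each child, the remaining parents (spouses of Z_3):
  Z_4's other parents are Z_2, Z_6.
MB(Z_3) = {Z_2, Z_4, Z_5, Z_6}.

{Z_2, Z_4, Z_5, Z_6}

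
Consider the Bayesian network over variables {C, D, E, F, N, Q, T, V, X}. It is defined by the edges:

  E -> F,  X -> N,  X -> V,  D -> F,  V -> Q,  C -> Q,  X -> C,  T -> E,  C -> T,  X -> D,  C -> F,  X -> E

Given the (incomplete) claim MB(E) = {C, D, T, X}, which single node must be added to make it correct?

E's parents: T, X.
E has child F.
For each child, the remaining parents (spouses of E):
  parents(F) \ {E} = {C, D}.
MB(E) = {C, D, F, T, X}.
Comparing with the claimed set, F is missing.

F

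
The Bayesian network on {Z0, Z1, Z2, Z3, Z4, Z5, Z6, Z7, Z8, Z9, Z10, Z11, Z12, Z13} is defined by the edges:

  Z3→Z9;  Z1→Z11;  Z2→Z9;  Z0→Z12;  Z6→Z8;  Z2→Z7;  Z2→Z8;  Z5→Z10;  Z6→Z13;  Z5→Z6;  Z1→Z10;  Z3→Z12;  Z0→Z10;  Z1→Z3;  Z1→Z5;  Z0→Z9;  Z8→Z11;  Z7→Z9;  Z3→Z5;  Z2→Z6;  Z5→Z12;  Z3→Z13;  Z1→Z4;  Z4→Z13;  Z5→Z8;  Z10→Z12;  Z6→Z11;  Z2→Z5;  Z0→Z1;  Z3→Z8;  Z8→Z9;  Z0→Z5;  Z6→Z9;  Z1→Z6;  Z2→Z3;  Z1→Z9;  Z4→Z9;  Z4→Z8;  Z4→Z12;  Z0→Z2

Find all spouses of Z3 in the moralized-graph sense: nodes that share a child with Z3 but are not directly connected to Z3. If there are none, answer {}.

Children of Z3: Z5, Z8, Z9, Z12, Z13.
  parents(Z5) \ {Z3} = {Z0, Z1, Z2}.
  parents(Z8) \ {Z3} = {Z2, Z4, Z5, Z6}.
  Z9 also has parents Z0, Z1, Z2, Z4, Z6, Z7, Z8.
  Z12's other parents are Z0, Z4, Z5, Z10.
  Z13's other parents are Z4, Z6.
Excluding nodes already adjacent to Z3 (Z1, Z2, Z5, Z8, Z9, Z12, Z13), the co-parent-only contribution is {Z0, Z4, Z6, Z7, Z10}.

{Z0, Z4, Z6, Z7, Z10}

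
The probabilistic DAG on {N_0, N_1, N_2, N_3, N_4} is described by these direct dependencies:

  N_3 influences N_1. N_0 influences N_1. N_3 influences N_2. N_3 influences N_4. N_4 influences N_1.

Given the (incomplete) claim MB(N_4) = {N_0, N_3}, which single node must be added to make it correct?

N_1

Recall MB(v) = parents ∪ children ∪ spouses, where spouses are the other parents of v's children.
Parents of N_4: N_3.
N_4 has child N_1.
Co-parents of N_4 (other parents of its children):
  N_1: N_0, N_3
MB(N_4) = {N_0, N_1, N_3}.
Comparing with the claimed set, N_1 is missing.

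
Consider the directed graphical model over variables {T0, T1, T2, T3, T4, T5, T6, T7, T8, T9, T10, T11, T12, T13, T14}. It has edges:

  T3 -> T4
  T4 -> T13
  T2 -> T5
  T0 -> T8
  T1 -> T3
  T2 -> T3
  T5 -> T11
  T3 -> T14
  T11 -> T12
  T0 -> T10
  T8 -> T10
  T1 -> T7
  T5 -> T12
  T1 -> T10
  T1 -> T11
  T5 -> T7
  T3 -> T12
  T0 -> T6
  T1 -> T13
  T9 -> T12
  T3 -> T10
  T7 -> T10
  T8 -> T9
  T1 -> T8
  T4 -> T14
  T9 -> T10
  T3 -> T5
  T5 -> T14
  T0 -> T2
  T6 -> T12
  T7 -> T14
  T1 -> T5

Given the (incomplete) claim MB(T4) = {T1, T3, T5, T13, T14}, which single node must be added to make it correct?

Recall MB(v) = parents ∪ children ∪ spouses, where spouses are the other parents of v's children.
Pa(T4) = {T3}.
Children of T4: T13, T14.
Parents of each child, excluding T4:
  parents(T13) \ {T4} = {T1}.
  T14's other parents are T3, T5, T7.
MB(T4) = {T1, T3, T5, T7, T13, T14}.
Comparing with the claimed set, T7 is missing.

T7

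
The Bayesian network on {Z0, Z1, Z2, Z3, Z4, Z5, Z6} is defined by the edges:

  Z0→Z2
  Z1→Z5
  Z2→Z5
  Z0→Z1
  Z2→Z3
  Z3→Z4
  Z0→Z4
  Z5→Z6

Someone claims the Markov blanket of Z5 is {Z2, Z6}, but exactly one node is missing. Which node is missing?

Z1

Z5's children: Z6.
Parents of Z5: Z1, Z2.
Other parents of Z5's children:
  Z6 has no other parent.
MB(Z5) = {Z1, Z2, Z6}.
Comparing with the claimed set, Z1 is missing.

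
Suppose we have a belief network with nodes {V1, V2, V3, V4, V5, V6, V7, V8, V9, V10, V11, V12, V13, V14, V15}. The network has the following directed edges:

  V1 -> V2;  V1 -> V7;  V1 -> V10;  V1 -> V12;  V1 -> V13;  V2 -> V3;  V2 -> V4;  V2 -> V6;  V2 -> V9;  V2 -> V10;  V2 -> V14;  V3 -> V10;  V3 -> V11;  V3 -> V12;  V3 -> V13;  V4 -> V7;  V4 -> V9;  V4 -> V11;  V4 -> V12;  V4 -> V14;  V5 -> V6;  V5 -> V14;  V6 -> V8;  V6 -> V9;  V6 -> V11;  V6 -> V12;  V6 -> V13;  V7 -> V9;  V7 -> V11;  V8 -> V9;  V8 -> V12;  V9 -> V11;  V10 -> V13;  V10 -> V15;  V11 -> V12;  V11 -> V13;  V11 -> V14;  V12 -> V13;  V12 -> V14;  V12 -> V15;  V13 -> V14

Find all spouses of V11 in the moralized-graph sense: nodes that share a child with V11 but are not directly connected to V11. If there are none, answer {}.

Children of V11: V12, V13, V14.
  V12's other parents are V1, V3, V4, V6, V8.
  V13's other parents are V1, V3, V6, V10, V12.
  parents(V14) \ {V11} = {V2, V4, V5, V12, V13}.
Excluding nodes already adjacent to V11 (V3, V4, V6, V7, V9, V12, V13, V14), the co-parent-only contribution is {V1, V2, V5, V8, V10}.

{V1, V2, V5, V8, V10}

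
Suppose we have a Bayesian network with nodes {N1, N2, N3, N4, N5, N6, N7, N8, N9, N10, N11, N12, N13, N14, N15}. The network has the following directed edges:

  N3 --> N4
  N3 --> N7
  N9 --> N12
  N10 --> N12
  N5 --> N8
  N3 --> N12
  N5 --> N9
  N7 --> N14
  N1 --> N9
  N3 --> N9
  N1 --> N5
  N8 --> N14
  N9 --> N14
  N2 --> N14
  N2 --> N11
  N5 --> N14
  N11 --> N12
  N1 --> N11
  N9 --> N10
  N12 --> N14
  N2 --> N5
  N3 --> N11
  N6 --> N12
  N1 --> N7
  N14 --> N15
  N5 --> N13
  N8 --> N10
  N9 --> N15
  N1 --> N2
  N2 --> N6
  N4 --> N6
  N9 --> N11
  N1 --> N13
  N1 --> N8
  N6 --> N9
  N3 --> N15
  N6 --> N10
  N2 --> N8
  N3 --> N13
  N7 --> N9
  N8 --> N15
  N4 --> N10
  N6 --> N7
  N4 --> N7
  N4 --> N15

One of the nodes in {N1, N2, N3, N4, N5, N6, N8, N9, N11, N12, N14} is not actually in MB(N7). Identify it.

N11

N7 has parents N1, N3, N4, N6.
N7's children: N9, N14.
Co-parents of N7 (other parents of its children):
  N9: N1, N3, N5, N6
  N14: N2, N5, N8, N9, N12
MB(N7) = {N1, N2, N3, N4, N5, N6, N8, N9, N12, N14}.
N11 is neither a parent, child, nor co-parent of N7, so it does not belong.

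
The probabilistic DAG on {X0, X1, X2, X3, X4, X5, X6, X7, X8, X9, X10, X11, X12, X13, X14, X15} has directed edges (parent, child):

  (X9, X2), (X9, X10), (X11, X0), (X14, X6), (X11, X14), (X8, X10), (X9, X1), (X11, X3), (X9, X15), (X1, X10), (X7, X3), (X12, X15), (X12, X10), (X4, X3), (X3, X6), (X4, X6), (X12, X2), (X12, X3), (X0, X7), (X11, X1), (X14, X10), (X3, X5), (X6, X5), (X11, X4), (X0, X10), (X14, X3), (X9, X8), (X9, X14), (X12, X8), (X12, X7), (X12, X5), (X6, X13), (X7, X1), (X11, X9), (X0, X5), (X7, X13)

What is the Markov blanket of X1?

Recall MB(v) = parents ∪ children ∪ spouses, where spouses are the other parents of v's children.
Ch(X1) = {X10}.
Parents of X1: X7, X9, X11.
For each child, the remaining parents (spouses of X1):
  X10's other parents are X0, X8, X9, X12, X14.
So the Markov blanket of X1 is {X0, X7, X8, X9, X10, X11, X12, X14}.

{X0, X7, X8, X9, X10, X11, X12, X14}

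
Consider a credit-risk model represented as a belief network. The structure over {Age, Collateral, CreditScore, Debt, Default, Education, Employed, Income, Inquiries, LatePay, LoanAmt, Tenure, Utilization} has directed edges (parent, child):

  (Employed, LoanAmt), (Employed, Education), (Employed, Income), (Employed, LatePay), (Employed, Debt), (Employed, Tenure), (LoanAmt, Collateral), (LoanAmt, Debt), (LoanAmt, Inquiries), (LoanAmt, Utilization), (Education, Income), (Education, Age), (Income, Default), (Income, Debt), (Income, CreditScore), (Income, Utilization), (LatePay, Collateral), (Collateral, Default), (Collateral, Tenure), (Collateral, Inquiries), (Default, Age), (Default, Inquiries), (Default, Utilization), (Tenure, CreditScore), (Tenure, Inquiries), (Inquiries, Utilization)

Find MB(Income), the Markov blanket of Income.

{Collateral, CreditScore, Debt, Default, Education, Employed, Inquiries, LoanAmt, Tenure, Utilization}

The Markov blanket of a node is its parents, its children, and the other parents of its children.
Income has parents Education, Employed.
Income has children CreditScore, Debt, Default, Utilization.
Other parents of Income's children:
  Default: Collateral
  Debt: Employed, LoanAmt
  CreditScore: Tenure
  Utilization: Default, Inquiries, LoanAmt
MB(Income) = {Collateral, CreditScore, Debt, Default, Education, Employed, Inquiries, LoanAmt, Tenure, Utilization}.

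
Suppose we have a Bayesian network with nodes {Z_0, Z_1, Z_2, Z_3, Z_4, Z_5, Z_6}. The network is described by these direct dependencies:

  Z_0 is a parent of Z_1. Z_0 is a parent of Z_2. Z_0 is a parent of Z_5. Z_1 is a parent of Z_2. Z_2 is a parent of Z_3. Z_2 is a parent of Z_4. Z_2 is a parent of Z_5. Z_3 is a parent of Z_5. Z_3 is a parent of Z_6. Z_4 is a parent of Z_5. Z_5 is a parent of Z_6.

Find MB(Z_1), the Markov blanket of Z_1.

{Z_0, Z_2}

Z_1 has parent Z_0.
Ch(Z_1) = {Z_2}.
Other parents of Z_1's children:
  Z_2: Z_0
So the Markov blanket of Z_1 is {Z_0, Z_2}.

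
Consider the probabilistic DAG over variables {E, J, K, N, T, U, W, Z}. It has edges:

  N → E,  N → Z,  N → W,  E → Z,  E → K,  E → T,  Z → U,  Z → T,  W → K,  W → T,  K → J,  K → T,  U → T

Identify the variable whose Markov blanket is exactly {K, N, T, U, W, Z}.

The target node must have every member of {K, N, T, U, W, Z} as a parent, child, or co-parent, and no others.
Parents of E: N; children: K, T, Z; co-parents: K, N, U, W, Z.
These exactly cover the given set, so the node is E.

E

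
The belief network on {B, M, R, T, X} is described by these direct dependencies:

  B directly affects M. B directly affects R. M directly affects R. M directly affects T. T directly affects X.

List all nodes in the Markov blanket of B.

Parents of B: none.
Ch(B) = {M, R}.
Parents of each child, excluding B:
  M: —
  R: M
So the Markov blanket of B is {M, R}.

{M, R}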